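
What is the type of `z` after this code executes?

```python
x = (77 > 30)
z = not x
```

'not' returns bool

bool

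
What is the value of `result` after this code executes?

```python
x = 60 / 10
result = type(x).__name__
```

x is float; result = 'float'

'float'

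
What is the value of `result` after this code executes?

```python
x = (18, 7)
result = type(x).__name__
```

x is tuple; result = 'tuple'

'tuple'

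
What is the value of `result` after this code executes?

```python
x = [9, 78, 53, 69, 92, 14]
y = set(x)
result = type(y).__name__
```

x is list; y is set; result = 'set'

'set'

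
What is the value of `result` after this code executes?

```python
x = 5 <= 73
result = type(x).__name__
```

x is bool; result = 'bool'

'bool'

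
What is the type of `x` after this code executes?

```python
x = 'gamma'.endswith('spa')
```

str.endswith() returns bool

bool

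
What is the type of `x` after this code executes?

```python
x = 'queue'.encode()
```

str.encode() returns bytes

bytes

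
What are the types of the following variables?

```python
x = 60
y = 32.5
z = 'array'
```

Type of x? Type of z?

x is assigned a bare integer (no decimal point), so it is an int; z is assigned a quoted string literal, so it is a str

int, str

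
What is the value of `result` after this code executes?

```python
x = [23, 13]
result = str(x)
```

x = [23, 13]; result = '[23, 13]'

'[23, 13]'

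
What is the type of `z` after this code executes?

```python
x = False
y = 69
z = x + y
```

bool + int = int (bool is subclass of int)

int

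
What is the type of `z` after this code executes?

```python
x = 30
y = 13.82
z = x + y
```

int + float = float

float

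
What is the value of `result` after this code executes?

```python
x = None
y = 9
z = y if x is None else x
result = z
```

x = None; y = 9; z = 9; result = 9

9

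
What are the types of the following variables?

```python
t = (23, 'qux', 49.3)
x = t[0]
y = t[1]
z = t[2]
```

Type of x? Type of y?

tuple[0] is int; tuple[1] is str

int, str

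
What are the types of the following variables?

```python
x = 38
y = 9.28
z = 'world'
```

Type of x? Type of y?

x is assigned a bare integer (no decimal point), so it is an int; y is assigned a number with a decimal point, so it is a float

int, float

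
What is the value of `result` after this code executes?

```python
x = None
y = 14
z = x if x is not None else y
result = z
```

x = None; y = 14; z = 14; result = 14

14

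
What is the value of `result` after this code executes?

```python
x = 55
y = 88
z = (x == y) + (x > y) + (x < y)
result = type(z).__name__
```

x is int; y is int; z is int; result = 'int'

'int'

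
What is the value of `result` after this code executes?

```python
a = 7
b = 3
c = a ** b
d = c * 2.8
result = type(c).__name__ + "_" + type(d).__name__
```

a is int; b is int; c is int; d is float; result = 'int_float'

'int_float'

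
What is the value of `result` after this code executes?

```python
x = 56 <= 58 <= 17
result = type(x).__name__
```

x is bool; result = 'bool'

'bool'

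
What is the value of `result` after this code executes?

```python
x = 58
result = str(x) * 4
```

x = 58; result = '58585858'

'58585858'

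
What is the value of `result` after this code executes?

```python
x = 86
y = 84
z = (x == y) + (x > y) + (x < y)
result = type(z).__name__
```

x is int; y is int; z is int; result = 'int'

'int'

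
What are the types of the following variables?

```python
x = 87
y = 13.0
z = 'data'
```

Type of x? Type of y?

x is assigned a bare integer (no decimal point), so it is an int; y is assigned a number with a decimal point, so it is a float

int, float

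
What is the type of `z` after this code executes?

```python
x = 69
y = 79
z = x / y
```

int / int = float

float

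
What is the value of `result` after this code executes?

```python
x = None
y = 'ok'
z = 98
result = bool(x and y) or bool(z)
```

x = None; y = 'ok'; z = 98; result = True

True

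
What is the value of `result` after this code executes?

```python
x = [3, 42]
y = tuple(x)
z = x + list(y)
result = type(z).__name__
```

x is list; y is tuple; z is list; result = 'list'

'list'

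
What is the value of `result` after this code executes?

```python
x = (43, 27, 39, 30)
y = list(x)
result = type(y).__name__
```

x is tuple; y is list; result = 'list'

'list'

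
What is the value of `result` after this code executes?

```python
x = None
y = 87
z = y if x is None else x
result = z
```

x = None; y = 87; z = 87; result = 87

87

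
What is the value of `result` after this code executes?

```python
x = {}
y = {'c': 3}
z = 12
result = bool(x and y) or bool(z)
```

x = {}; y = {'c': 3}; z = 12; result = True

True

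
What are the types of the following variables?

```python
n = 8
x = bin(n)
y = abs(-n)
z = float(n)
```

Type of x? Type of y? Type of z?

bin() returns str; abs() of int returns int; float() returns float

str, int, float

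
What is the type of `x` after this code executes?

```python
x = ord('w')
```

ord() returns int (code point)

int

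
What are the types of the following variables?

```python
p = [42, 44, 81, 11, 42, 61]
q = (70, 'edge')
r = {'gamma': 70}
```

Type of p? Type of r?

p is assigned a list literal (square brackets); r is assigned a dict literal ({key: value})

list, dict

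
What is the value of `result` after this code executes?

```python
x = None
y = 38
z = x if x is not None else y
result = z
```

x = None; y = 38; z = 38; result = 38

38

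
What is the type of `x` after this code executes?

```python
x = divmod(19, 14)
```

divmod() returns tuple of (quotient, remainder)

tuple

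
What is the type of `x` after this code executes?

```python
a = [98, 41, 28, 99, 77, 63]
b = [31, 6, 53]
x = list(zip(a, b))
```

list(zip()) returns a list of tuples

list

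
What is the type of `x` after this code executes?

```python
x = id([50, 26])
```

id() returns int

int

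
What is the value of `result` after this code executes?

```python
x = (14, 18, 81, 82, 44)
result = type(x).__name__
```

x is tuple; result = 'tuple'

'tuple'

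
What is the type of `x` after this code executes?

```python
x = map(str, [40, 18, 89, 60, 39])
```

map() returns a map object

map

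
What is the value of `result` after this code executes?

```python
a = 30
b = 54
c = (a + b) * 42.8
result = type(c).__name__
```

a is int; b is int; c is float; result = 'float'

'float'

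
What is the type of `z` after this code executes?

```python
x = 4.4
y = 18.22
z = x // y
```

float // float = float

float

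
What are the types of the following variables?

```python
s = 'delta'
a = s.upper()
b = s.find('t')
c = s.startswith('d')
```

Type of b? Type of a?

find() returns int; upper() returns str

int, str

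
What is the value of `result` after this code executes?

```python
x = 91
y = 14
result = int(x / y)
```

x = 91; y = 14; result = 6

6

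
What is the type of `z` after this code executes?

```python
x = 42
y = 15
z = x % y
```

int % int = int

int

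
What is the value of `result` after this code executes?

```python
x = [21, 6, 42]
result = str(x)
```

x = [21, 6, 42]; result = '[21, 6, 42]'

'[21, 6, 42]'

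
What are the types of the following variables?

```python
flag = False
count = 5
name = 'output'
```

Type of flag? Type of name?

flag is assigned the constant False, which has type bool; name is assigned a quoted string literal, so it is a str

bool, str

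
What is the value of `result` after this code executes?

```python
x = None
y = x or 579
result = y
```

x = None; y = 579; result = 579

579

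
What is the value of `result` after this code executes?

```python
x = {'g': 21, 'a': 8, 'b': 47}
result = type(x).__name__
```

x is dict; result = 'dict'

'dict'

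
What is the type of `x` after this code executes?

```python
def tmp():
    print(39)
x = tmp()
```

Function without return returns None

NoneType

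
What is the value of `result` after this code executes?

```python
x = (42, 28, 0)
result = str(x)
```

x = (42, 28, 0); result = '(42, 28, 0)'

'(42, 28, 0)'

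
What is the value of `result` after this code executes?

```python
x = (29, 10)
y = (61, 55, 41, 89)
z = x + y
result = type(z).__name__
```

x is tuple; y is tuple; z is tuple; result = 'tuple'

'tuple'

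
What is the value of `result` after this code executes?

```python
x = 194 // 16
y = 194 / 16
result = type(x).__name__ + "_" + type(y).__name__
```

x is int; y is float; result = 'int_float'

'int_float'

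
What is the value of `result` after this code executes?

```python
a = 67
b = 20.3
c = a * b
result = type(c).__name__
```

a is int; b is float; c is float; result = 'float'

'float'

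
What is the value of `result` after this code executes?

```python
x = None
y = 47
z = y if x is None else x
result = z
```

x = None; y = 47; z = 47; result = 47

47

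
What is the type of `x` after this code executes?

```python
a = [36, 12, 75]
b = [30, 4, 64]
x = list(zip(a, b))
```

list(zip()) returns a list of tuples

list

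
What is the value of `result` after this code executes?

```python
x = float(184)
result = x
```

x = 184.0; result = 184.0

184.0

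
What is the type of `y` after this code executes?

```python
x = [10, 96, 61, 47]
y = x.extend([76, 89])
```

list.extend() returns None

NoneType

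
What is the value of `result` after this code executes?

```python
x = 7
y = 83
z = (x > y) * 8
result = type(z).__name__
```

x is int; y is int; z is int; result = 'int'

'int'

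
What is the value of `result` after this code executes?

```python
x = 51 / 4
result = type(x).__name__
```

x is float; result = 'float'

'float'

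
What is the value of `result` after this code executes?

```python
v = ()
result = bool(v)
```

v = (); result = False

False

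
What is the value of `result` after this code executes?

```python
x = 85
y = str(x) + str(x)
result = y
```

x = 85; y = '8585'; result = '8585'

'8585'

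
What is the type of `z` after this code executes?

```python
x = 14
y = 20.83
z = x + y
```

int + float = float

float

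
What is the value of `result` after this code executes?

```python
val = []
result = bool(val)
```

val = []; result = False

False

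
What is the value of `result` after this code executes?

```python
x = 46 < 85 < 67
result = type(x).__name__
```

x is bool; result = 'bool'

'bool'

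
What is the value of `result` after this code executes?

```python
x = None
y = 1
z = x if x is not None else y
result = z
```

x = None; y = 1; z = 1; result = 1

1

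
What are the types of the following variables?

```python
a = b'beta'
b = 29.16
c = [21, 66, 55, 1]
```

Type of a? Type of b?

a is assigned a bytes literal (b'...' prefix); b is assigned a number with a decimal point, so it is a float

bytes, float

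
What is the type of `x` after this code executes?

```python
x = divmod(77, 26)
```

divmod() returns tuple of (quotient, remainder)

tuple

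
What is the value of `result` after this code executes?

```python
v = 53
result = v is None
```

v = 53; result = False

False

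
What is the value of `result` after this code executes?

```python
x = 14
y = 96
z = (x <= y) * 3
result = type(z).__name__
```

x is int; y is int; z is int; result = 'int'

'int'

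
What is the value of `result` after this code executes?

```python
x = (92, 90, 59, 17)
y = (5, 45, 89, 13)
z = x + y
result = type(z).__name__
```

x is tuple; y is tuple; z is tuple; result = 'tuple'

'tuple'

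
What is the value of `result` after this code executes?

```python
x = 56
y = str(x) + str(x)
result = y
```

x = 56; y = '5656'; result = '5656'

'5656'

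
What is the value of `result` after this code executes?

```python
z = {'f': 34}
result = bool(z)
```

z = {'f': 34}; result = True

True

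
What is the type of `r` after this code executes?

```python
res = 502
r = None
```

None has type NoneType

NoneType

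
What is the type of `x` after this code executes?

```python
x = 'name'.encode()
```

str.encode() returns bytes

bytes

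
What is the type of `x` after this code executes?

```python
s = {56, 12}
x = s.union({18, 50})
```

set.union() returns a new set

set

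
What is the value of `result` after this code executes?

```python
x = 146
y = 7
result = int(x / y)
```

x = 146; y = 7; result = 20

20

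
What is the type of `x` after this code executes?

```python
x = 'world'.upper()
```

str.upper() returns str

str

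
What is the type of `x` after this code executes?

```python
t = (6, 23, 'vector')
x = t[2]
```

Index 2 of tuple is a str literal

str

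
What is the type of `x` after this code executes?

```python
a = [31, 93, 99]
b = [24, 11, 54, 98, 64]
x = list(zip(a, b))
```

list(zip()) returns a list of tuples

list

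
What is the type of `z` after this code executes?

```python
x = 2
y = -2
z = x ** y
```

int ** negative = float

float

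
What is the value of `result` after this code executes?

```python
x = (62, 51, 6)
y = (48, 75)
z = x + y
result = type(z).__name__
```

x is tuple; y is tuple; z is tuple; result = 'tuple'

'tuple'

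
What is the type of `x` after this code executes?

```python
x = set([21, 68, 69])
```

set() constructor returns set

set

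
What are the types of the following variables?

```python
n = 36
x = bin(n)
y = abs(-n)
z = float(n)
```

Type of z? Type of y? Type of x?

float() returns float; abs() of int returns int; bin() returns str

float, int, str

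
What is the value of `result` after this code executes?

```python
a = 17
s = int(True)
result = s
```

a = 17; s = 1; result = 1

1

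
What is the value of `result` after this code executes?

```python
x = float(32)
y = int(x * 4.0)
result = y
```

x = 32.0; y = 128; result = 128

128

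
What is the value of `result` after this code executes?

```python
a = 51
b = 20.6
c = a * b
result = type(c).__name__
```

a is int; b is float; c is float; result = 'float'

'float'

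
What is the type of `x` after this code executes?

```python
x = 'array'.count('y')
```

str.count() returns int

int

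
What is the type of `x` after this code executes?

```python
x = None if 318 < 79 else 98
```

318 < 79 is False, so the else branch is taken

int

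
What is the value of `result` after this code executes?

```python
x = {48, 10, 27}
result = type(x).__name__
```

x is set; result = 'set'

'set'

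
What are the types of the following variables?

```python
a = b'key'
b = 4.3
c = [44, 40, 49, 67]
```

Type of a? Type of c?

a is assigned a bytes literal (b'...' prefix); c is assigned a list literal (square brackets)

bytes, list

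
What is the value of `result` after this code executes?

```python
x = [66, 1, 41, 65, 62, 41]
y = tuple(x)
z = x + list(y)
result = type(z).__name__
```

x is list; y is tuple; z is list; result = 'list'

'list'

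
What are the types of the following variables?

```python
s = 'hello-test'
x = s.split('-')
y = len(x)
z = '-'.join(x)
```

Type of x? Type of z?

str.split() returns list; str.join() returns str

list, str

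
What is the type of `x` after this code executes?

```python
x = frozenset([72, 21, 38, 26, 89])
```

frozenset() returns frozenset

frozenset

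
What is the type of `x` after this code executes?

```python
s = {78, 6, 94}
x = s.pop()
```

Popping from set[int] returns int

int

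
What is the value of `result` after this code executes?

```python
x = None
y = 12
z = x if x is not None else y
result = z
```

x = None; y = 12; z = 12; result = 12

12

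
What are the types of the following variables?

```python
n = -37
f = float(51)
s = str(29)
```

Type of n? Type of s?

n is assigned a bare integer (no decimal point), so it is an int; s is assigned the result of calling str(), which returns a str

int, str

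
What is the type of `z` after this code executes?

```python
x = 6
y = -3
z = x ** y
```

int ** negative = float

float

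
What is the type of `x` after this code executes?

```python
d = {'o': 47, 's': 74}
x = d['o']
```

Accessing dict[str, int] with str key returns int

int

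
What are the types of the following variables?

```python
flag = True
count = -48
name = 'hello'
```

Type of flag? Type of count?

flag is assigned the constant True, which has type bool; count is assigned a bare integer (no decimal point), so it is an int

bool, int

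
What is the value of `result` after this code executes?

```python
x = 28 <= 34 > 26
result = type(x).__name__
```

x is bool; result = 'bool'

'bool'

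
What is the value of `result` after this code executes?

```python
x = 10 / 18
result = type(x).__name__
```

x is float; result = 'float'

'float'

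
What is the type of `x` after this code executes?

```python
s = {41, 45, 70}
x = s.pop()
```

Popping from set[int] returns int

int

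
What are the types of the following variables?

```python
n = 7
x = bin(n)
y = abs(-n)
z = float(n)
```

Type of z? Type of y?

float() returns float; abs() of int returns int

float, int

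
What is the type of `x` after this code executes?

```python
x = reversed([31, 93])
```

reversed() on a list returns list_reverseiterator

list_reverseiterator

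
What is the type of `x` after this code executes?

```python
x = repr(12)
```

repr() returns str

str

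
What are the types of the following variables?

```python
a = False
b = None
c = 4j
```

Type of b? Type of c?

b is assigned None, whose type is NoneType; c is assigned 4j, an imaginary literal (j suffix), which has type complex

NoneType, complex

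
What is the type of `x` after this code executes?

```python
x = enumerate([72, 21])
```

enumerate() returns an enumerate object

enumerate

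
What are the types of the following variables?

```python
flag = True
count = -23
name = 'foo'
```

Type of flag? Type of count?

flag is assigned the constant True, which has type bool; count is assigned a bare integer (no decimal point), so it is an int

bool, int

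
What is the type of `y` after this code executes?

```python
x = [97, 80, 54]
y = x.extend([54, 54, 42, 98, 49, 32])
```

list.extend() returns None

NoneType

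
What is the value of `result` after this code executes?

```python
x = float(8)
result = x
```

x = 8.0; result = 8.0

8.0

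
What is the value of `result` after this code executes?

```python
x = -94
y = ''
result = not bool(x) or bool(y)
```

x = -94; y = ''; result = False

False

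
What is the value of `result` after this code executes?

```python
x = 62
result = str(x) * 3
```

x = 62; result = '626262'

'626262'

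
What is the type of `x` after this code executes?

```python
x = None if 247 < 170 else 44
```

247 < 170 is False, so the else branch is taken

int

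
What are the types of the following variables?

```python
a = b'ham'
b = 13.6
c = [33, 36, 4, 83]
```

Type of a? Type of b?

a is assigned a bytes literal (b'...' prefix); b is assigned a number with a decimal point, so it is a float

bytes, float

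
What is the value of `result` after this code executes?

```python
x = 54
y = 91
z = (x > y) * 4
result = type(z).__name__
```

x is int; y is int; z is int; result = 'int'

'int'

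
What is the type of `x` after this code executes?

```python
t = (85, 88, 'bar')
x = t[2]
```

Index 2 of tuple is a str literal

str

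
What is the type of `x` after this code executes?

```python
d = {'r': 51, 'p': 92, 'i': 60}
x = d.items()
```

dict.items() returns dict_items view

dict_items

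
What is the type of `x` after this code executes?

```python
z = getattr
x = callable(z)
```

callable() returns bool

bool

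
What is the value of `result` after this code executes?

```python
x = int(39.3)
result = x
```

x = 39; result = 39

39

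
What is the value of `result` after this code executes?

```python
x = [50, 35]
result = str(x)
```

x = [50, 35]; result = '[50, 35]'

'[50, 35]'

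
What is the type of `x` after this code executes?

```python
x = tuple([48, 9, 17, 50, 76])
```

tuple() constructor returns tuple

tuple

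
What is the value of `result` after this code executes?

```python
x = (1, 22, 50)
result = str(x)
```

x = (1, 22, 50); result = '(1, 22, 50)'

'(1, 22, 50)'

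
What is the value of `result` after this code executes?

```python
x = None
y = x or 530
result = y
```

x = None; y = 530; result = 530

530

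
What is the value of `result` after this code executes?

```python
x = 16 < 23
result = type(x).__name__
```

x is bool; result = 'bool'

'bool'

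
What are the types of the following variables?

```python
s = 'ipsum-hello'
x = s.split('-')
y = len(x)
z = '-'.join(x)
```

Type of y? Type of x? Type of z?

len() returns int; str.split() returns list; str.join() returns str

int, list, str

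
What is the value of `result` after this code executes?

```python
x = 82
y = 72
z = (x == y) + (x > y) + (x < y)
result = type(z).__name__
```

x is int; y is int; z is int; result = 'int'

'int'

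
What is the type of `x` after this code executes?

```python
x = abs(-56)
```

abs() of int returns int

int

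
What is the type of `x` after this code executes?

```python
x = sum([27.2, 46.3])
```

sum() of floats returns float

float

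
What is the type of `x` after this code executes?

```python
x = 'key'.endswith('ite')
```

str.endswith() returns bool

bool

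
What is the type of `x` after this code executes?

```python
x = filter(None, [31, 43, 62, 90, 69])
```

filter() returns a filter object

filter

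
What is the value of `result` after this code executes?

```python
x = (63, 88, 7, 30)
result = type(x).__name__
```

x is tuple; result = 'tuple'

'tuple'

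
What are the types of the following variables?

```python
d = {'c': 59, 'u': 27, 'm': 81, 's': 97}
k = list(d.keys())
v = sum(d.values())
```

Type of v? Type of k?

sum of ints is int; list() converts to list

int, list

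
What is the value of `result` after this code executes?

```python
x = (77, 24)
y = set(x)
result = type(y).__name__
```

x is tuple; y is set; result = 'set'

'set'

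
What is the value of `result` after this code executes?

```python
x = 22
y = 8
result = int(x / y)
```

x = 22; y = 8; result = 2

2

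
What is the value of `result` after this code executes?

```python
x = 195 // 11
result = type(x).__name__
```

x is int; result = 'int'

'int'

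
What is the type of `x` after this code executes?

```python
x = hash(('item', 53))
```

hash() returns int

int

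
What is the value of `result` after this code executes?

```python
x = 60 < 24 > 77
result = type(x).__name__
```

x is bool; result = 'bool'

'bool'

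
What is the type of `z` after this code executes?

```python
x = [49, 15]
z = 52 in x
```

'in' operator returns bool

bool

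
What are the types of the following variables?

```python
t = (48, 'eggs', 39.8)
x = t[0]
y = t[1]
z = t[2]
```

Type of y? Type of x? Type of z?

tuple[1] is str; tuple[0] is int; tuple[2] is float

str, int, float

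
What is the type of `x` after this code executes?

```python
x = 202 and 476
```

'and' with truthy values returns last operand (int)

int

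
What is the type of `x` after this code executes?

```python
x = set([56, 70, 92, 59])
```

set() constructor returns set

set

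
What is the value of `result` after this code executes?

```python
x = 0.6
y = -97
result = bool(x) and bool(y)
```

x = 0.6; y = -97; result = True

True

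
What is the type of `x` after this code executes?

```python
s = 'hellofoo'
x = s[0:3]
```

Slicing a str returns str

str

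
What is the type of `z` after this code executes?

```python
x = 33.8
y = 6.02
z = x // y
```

float // float = float

float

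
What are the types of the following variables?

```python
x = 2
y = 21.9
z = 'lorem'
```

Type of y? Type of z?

y is assigned a number with a decimal point, so it is a float; z is assigned a quoted string literal, so it is a str

float, str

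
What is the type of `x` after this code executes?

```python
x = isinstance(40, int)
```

isinstance() returns bool

bool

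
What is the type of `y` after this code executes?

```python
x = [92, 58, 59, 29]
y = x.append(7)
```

list.append() returns None (mutates in place)

NoneType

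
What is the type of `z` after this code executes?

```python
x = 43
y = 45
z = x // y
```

int // int = int

int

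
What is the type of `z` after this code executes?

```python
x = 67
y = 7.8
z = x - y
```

int - float = float

float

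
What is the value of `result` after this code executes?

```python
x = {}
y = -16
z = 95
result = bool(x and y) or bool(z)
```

x = {}; y = -16; z = 95; result = True

True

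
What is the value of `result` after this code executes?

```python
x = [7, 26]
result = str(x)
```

x = [7, 26]; result = '[7, 26]'

'[7, 26]'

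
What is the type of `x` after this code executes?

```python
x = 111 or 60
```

'or' returns first truthy value (int)

int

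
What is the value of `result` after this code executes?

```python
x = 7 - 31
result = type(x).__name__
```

x is int; result = 'int'

'int'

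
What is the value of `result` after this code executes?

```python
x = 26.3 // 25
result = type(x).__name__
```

x is float; result = 'float'

'float'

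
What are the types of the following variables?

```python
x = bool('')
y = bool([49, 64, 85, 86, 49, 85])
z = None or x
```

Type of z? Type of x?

None or bool returns the bool; bool() returns bool

bool, bool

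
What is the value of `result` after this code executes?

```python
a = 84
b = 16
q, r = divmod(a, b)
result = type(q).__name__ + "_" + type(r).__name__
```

a is int; b is int; q is int; r is int; result = 'int_int'

'int_int'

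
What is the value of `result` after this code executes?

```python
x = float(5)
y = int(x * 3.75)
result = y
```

x = 5.0; y = 18; result = 18

18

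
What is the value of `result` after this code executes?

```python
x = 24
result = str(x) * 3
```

x = 24; result = '242424'

'242424'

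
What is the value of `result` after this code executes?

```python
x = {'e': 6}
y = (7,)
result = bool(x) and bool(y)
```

x = {'e': 6}; y = (7,); result = True

True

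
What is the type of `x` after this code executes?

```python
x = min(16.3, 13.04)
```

min() of floats returns float

float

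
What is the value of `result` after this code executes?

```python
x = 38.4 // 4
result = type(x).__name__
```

x is float; result = 'float'

'float'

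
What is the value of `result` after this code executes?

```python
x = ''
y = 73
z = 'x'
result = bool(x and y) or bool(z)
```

x = ''; y = 73; z = 'x'; result = True

True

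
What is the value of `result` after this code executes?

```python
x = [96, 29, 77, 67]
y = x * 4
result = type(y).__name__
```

x is list; y is list; result = 'list'

'list'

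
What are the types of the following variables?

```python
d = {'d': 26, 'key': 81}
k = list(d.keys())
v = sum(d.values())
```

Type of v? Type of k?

sum of ints is int; list() converts to list

int, list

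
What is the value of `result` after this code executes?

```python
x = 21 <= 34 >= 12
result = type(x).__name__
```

x is bool; result = 'bool'

'bool'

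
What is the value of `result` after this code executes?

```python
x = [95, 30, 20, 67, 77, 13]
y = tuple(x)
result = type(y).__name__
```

x is list; y is tuple; result = 'tuple'

'tuple'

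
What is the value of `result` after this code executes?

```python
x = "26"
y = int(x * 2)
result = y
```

x = '26'; y = 2626; result = 2626

2626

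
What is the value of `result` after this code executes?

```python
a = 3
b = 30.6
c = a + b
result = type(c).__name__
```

a is int; b is float; c is float; result = 'float'

'float'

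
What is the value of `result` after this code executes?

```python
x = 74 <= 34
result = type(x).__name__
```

x is bool; result = 'bool'

'bool'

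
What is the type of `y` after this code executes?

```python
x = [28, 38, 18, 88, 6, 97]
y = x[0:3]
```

Slicing a list returns a list

list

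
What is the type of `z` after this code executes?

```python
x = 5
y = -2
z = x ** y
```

int ** negative = float

float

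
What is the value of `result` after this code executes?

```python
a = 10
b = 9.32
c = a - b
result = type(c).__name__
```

a is int; b is float; c is float; result = 'float'

'float'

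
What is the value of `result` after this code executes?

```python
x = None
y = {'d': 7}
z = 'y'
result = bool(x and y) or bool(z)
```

x = None; y = {'d': 7}; z = 'y'; result = True

True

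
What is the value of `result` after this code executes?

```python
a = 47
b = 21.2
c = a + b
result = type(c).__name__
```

a is int; b is float; c is float; result = 'float'

'float'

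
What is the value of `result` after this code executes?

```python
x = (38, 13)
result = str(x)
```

x = (38, 13); result = '(38, 13)'

'(38, 13)'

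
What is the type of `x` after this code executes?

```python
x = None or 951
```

'or' with None returns the other truthy value

int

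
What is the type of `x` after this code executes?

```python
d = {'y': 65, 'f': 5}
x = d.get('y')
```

dict.get() returns value type when found

int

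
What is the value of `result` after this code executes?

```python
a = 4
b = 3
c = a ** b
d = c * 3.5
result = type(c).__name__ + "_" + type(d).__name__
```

a is int; b is int; c is int; d is float; result = 'int_float'

'int_float'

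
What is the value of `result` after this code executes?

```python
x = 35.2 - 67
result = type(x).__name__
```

x is float; result = 'float'

'float'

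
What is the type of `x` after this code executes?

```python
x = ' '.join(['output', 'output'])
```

str.join() returns str

str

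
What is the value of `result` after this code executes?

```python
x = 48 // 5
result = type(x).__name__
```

x is int; result = 'int'

'int'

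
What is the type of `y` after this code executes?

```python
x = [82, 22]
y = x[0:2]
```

Slicing a list returns a list

list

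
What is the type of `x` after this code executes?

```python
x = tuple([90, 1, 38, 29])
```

tuple() constructor returns tuple

tuple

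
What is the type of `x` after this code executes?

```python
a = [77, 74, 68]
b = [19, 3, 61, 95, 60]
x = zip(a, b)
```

zip() returns a zip object

zip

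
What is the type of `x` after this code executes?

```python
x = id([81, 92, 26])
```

id() returns int

int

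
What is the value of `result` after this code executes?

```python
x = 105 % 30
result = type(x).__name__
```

x is int; result = 'int'

'int'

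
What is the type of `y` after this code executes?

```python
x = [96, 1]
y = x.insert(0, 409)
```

list.insert() returns None

NoneType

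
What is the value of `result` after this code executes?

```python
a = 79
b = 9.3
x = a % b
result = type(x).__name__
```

a is int; b is float; x is float; result = 'float'

'float'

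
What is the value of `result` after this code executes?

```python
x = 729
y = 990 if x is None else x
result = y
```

x = 729; y = 729; result = 729

729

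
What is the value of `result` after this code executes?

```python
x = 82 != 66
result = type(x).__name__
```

x is bool; result = 'bool'

'bool'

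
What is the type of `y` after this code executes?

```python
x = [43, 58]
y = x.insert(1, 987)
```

list.insert() returns None

NoneType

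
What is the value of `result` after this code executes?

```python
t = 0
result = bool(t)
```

t = 0; result = False

False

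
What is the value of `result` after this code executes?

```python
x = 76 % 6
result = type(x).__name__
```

x is int; result = 'int'

'int'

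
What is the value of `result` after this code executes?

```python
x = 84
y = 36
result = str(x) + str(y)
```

x = 84; y = 36; result = '8436'

'8436'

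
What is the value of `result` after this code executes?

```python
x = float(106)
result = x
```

x = 106.0; result = 106.0

106.0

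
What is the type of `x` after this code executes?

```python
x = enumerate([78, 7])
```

enumerate() returns an enumerate object

enumerate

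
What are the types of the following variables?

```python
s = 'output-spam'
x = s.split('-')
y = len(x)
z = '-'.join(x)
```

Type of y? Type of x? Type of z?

len() returns int; str.split() returns list; str.join() returns str

int, list, str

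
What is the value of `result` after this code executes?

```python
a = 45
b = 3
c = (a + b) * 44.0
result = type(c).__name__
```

a is int; b is int; c is float; result = 'float'

'float'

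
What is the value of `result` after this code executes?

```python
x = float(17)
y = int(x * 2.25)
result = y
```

x = 17.0; y = 38; result = 38

38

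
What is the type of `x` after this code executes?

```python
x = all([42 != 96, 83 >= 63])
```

all() returns bool

bool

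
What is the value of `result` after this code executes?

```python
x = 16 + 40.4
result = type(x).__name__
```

x is float; result = 'float'

'float'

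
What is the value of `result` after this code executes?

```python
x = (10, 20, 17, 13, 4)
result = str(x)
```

x = (10, 20, 17, 13, 4); result = '(10, 20, 17, 13, 4)'

'(10, 20, 17, 13, 4)'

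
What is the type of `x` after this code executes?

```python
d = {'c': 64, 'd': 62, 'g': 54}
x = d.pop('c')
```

dict.pop() returns the value

int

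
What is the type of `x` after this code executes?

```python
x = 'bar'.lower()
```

str.lower() returns str

str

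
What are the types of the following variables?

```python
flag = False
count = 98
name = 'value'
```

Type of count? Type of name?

count is assigned a bare integer (no decimal point), so it is an int; name is assigned a quoted string literal, so it is a str

int, str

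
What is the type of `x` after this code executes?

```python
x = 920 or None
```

'or' returns first truthy value

int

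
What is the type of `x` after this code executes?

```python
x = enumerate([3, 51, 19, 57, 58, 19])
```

enumerate() returns an enumerate object

enumerate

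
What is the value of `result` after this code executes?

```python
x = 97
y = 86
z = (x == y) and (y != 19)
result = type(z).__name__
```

x is int; y is int; z is bool; result = 'bool'

'bool'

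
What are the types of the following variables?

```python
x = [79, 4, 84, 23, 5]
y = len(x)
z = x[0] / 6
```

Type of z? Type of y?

int / int = float; len() returns int

float, int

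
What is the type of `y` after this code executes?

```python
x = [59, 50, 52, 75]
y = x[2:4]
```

Slicing a list returns a list

list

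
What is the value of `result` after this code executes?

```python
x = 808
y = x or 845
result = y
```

x = 808; y = 808; result = 808

808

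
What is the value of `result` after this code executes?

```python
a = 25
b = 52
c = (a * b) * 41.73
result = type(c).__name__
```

a is int; b is int; c is float; result = 'float'

'float'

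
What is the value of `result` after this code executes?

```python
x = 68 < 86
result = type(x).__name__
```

x is bool; result = 'bool'

'bool'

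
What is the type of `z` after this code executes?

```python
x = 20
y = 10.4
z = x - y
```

int - float = float

float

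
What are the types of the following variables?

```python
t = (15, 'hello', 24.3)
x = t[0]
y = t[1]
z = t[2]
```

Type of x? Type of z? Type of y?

tuple[0] is int; tuple[2] is float; tuple[1] is str

int, float, str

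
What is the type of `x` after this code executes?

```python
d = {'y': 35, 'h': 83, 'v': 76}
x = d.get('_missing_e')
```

dict.get() returns None when key not found

NoneType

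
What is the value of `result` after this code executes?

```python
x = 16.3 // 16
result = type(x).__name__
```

x is float; result = 'float'

'float'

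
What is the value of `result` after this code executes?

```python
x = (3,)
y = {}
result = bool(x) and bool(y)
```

x = (3,); y = {}; result = False

False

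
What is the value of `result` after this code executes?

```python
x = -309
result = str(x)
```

x = -309; result = '-309'

'-309'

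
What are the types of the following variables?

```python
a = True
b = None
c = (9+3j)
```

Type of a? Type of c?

a is assigned the constant True, which has type bool; c is assigned (9+3j), an int plus an imaginary literal (j suffix), which evaluates to complex

bool, complex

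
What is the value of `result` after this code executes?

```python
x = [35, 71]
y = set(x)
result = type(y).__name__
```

x is list; y is set; result = 'set'

'set'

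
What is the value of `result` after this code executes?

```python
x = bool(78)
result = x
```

x = True; result = True

True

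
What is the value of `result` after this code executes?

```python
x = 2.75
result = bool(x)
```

x = 2.75; result = True

True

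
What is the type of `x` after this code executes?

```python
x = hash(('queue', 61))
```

hash() returns int

int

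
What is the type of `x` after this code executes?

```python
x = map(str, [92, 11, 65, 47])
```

map() returns a map object

map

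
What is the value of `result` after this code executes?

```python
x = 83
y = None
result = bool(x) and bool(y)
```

x = 83; y = None; result = False

False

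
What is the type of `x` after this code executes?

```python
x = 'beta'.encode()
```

str.encode() returns bytes

bytes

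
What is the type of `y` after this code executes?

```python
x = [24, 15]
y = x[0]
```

Indexing list[int] returns int

int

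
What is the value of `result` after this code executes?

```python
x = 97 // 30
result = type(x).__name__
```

x is int; result = 'int'

'int'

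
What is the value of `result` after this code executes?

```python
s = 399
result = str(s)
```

s = 399; result = '399'

'399'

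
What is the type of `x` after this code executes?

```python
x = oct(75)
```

oct() returns str representation

str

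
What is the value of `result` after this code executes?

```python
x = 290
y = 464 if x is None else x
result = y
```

x = 290; y = 290; result = 290

290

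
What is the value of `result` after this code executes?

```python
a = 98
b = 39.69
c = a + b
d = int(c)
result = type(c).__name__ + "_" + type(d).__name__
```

a is int; b is float; c is float; d is int; result = 'float_int'

'float_int'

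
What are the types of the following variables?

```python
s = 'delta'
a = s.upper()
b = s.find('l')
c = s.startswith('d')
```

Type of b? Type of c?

find() returns int; startswith() returns bool

int, bool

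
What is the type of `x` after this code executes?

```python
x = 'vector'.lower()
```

str.lower() returns str

str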